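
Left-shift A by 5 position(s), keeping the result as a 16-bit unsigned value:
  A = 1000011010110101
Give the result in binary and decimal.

Shift left by 5: drop the top 5 bit(s), append 5 zero(s) on the right.
  1000011010110101  ->  discard [10000], keep [11010110101], append 00000
= 1101011010100000

Answer: 1101011010100000 (54944)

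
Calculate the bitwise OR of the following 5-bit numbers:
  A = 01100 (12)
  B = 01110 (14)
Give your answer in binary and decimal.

Apply | to each column (1 where either bit is 1):
  01100
| 01110
-------
  01110

Answer: 01110 (14)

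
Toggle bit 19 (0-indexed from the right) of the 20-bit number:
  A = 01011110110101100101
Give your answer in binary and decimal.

Mask = 1 << 19 = 10000000000000000000
Bit 19 of A is 0; XOR with the mask flips it to 1.
  01011110110101100101
^ 10000000000000000000
----------------------
  11011110110101100101

Answer: 11011110110101100101 (912741)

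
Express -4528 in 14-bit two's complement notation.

1. Binary of +4528:  01000110110000
2. Invert bits:     10111001001111
3. Add 1:           10111001010000

Answer: 10111001010000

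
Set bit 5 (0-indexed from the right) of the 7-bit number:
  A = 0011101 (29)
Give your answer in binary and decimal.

Mask = 1 << 5 = 0100000
Bit 5 of A is 0, so OR-ing with the mask flips it to 1.
  0011101
| 0100000
---------
  0111101

Answer: 0111101 (61)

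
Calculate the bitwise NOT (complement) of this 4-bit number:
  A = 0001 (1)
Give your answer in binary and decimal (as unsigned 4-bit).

Flip each bit (0->1, 1->0):
  0001
  1110

Answer: 1110 (14)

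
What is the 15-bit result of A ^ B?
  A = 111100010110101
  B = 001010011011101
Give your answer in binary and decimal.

Apply ^ to each column (1 where bits differ):
  111100010110101
^ 001010011011101
-----------------
  110110001101000

Answer: 110110001101000 (27752)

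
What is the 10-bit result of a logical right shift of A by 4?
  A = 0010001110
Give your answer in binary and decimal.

Logical shift right by 4: drop the bottom 4 bit(s), prepend 4 zero(s) on the left.
  0010001110  ->  keep [001000], discard [1110], prepend 0000
= 0000001000

Answer: 0000001000 (8)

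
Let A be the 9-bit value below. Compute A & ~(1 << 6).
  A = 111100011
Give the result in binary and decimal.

Mask = ~(1 << 6) = 110111111
Bit 6 of A is 1, so AND-ing with the mask clears it to 0.
  111100011
& 110111111
-----------
  110100011

Answer: 110100011 (419)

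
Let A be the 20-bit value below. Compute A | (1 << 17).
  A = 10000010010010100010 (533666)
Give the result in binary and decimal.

Mask = 1 << 17 = 00100000000000000000
Bit 17 of A is 0, so OR-ing with the mask flips it to 1.
  10000010010010100010
| 00100000000000000000
----------------------
  10100010010010100010

Answer: 10100010010010100010 (664738)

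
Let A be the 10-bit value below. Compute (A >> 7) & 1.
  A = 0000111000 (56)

Bit 7 is the 8th from the right.
  0000111000
    ^
That bit is 0.

Answer: 0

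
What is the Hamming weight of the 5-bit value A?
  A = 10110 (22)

10110
1-bits at positions (from bit 0 = LSB): 1, 2, 4
Count = 3

Answer: 3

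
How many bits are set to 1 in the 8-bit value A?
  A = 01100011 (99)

01100011
1-bits at positions (from bit 0 = LSB): 0, 1, 5, 6
Count = 4

Answer: 4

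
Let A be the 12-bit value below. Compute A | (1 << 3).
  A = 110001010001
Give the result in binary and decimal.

Mask = 1 << 3 = 000000001000
Bit 3 of A is 0, so OR-ing with the mask flips it to 1.
  110001010001
| 000000001000
--------------
  110001011001

Answer: 110001011001 (3161)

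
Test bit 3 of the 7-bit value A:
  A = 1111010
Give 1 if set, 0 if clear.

Bit 3 is the 4th from the right.
  1111010
     ^
That bit is 1.

Answer: 1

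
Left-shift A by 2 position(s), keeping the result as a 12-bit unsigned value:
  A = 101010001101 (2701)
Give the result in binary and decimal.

Shift left by 2: drop the top 2 bit(s), append 2 zero(s) on the right.
  101010001101  ->  discard [10], keep [1010001101], append 00
= 101000110100

Answer: 101000110100 (2612)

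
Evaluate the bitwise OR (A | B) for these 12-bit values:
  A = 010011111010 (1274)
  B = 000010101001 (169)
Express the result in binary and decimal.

Apply | to each column (1 where either bit is 1):
  010011111010
| 000010101001
--------------
  010011111011

Answer: 010011111011 (1275)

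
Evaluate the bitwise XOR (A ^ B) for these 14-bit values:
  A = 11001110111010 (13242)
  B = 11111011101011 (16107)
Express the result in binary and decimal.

Apply ^ to each column (1 where bits differ):
  11001110111010
^ 11111011101011
----------------
  00110101010001

Answer: 00110101010001 (3409)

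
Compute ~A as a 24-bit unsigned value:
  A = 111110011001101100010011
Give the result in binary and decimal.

Flip each bit (0->1, 1->0):
  111110011001101100010011
  000001100110010011101100

Answer: 000001100110010011101100 (419052)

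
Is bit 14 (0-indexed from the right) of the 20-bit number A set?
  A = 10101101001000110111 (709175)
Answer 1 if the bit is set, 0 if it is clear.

Bit 14 is the 15th from the right.
  10101101001000110111
       ^
That bit is 1.

Answer: 1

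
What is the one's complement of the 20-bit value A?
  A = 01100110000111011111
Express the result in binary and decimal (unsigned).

Flip each bit (0->1, 1->0):
  01100110000111011111
  10011001111000100000

Answer: 10011001111000100000 (630304)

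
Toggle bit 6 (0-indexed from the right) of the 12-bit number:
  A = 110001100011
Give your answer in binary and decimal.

Mask = 1 << 6 = 000001000000
Bit 6 of A is 1; XOR with the mask flips it to 0.
  110001100011
^ 000001000000
--------------
  110000100011

Answer: 110000100011 (3107)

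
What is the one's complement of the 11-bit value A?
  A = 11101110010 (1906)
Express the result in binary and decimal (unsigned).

Flip each bit (0->1, 1->0):
  11101110010
  00010001101

Answer: 00010001101 (141)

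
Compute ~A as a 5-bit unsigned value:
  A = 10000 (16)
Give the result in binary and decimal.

Flip each bit (0->1, 1->0):
  10000
  01111

Answer: 01111 (15)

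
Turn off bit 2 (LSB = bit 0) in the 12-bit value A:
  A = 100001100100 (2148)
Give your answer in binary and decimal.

Mask = ~(1 << 2) = 111111111011
Bit 2 of A is 1, so AND-ing with the mask clears it to 0.
  100001100100
& 111111111011
--------------
  100001100000

Answer: 100001100000 (2144)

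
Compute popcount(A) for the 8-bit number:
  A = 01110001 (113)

01110001
1-bits at positions (from bit 0 = LSB): 0, 4, 5, 6
Count = 4

Answer: 4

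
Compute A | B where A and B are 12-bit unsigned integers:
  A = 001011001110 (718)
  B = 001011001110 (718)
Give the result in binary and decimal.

Apply | to each column (1 where either bit is 1):
  001011001110
| 001011001110
--------------
  001011001110

Answer: 001011001110 (718)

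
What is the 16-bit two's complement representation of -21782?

1. Binary of +21782:  0101010100010110
2. Invert bits:     1010101011101001
3. Add 1:           1010101011101010

Answer: 1010101011101010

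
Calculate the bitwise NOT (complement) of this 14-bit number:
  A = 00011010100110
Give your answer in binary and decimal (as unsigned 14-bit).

Flip each bit (0->1, 1->0):
  00011010100110
  11100101011001

Answer: 11100101011001 (14681)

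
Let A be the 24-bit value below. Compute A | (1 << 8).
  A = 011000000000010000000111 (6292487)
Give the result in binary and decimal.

Mask = 1 << 8 = 000000000000000100000000
Bit 8 of A is 0, so OR-ing with the mask flips it to 1.
  011000000000010000000111
| 000000000000000100000000
--------------------------
  011000000000010100000111

Answer: 011000000000010100000111 (6292743)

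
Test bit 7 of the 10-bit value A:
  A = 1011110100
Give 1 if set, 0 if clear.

Bit 7 is the 8th from the right.
  1011110100
    ^
That bit is 1.

Answer: 1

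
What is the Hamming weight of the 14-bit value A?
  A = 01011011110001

01011011110001
1-bits at positions (from bit 0 = LSB): 0, 4, 5, 6, 7, 9, 10, 12
Count = 8

Answer: 8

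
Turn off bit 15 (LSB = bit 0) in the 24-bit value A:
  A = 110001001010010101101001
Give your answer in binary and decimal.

Mask = ~(1 << 15) = 111111110111111111111111
Bit 15 of A is 1, so AND-ing with the mask clears it to 0.
  110001001010010101101001
& 111111110111111111111111
--------------------------
  110001000010010101101001

Answer: 110001000010010101101001 (12854633)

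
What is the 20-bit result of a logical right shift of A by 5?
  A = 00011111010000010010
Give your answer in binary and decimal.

Logical shift right by 5: drop the bottom 5 bit(s), prepend 5 zero(s) on the left.
  00011111010000010010  ->  keep [000111110100000], discard [10010], prepend 00000
= 00000000111110100000

Answer: 00000000111110100000 (4000)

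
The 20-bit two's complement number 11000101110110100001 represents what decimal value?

MSB is 1, so the value is negative. Find the magnitude:
1. Invert bits:  00111010001001011110
2. Add 1:        00111010001001011111  = 238175
3. Apply sign:   -238175

Answer: -238175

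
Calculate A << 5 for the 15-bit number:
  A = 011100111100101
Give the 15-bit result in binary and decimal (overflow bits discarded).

Shift left by 5: drop the top 5 bit(s), append 5 zero(s) on the right.
  011100111100101  ->  discard [01110], keep [0111100101], append 00000
= 011110010100000

Answer: 011110010100000 (15520)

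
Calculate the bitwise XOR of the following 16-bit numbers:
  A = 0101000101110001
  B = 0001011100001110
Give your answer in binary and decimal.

Apply ^ to each column (1 where bits differ):
  0101000101110001
^ 0001011100001110
------------------
  0100011001111111

Answer: 0100011001111111 (18047)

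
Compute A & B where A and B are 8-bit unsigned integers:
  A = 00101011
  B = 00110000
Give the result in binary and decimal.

Apply & to each column (1 only where both bits are 1):
  00101011
& 00110000
----------
  00100000

Answer: 00100000 (32)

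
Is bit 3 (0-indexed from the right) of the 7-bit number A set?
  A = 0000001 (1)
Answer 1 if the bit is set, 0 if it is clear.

Bit 3 is the 4th from the right.
  0000001
     ^
That bit is 0.

Answer: 0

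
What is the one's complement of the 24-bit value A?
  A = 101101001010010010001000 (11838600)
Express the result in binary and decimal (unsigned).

Flip each bit (0->1, 1->0):
  101101001010010010001000
  010010110101101101110111

Answer: 010010110101101101110111 (4938615)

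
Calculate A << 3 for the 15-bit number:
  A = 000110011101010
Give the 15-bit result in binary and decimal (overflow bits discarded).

Shift left by 3: drop the top 3 bit(s), append 3 zero(s) on the right.
  000110011101010  ->  discard [000], keep [110011101010], append 000
= 110011101010000

Answer: 110011101010000 (26448)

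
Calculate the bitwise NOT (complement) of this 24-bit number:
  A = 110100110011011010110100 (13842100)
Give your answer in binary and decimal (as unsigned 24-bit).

Flip each bit (0->1, 1->0):
  110100110011011010110100
  001011001100100101001011

Answer: 001011001100100101001011 (2935115)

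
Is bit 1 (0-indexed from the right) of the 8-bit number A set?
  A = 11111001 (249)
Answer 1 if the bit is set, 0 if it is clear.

Bit 1 is the 2nd from the right.
  11111001
        ^
That bit is 0.

Answer: 0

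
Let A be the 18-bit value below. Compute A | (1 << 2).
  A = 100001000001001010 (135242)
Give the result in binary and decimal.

Mask = 1 << 2 = 000000000000000100
Bit 2 of A is 0, so OR-ing with the mask flips it to 1.
  100001000001001010
| 000000000000000100
--------------------
  100001000001001110

Answer: 100001000001001110 (135246)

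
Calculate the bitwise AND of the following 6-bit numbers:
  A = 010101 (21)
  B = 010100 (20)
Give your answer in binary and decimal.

Apply & to each column (1 only where both bits are 1):
  010101
& 010100
--------
  010100

Answer: 010100 (20)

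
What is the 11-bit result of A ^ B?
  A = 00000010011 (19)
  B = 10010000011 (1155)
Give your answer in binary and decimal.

Apply ^ to each column (1 where bits differ):
  00000010011
^ 10010000011
-------------
  10010010000

Answer: 10010010000 (1168)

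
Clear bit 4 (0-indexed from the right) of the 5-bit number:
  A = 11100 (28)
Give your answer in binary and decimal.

Mask = ~(1 << 4) = 01111
Bit 4 of A is 1, so AND-ing with the mask clears it to 0.
  11100
& 01111
-------
  01100

Answer: 01100 (12)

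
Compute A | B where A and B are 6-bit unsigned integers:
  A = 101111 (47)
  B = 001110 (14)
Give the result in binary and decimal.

Apply | to each column (1 where either bit is 1):
  101111
| 001110
--------
  101111

Answer: 101111 (47)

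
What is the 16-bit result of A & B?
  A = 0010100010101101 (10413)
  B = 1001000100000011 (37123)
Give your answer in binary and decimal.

Apply & to each column (1 only where both bits are 1):
  0010100010101101
& 1001000100000011
------------------
  0000000000000001

Answer: 0000000000000001 (1)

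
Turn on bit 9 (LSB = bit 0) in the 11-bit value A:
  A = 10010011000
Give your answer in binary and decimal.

Mask = 1 << 9 = 01000000000
Bit 9 of A is 0, so OR-ing with the mask flips it to 1.
  10010011000
| 01000000000
-------------
  11010011000

Answer: 11010011000 (1688)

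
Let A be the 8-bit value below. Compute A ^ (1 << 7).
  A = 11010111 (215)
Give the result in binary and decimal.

Mask = 1 << 7 = 10000000
Bit 7 of A is 1; XOR with the mask flips it to 0.
  11010111
^ 10000000
----------
  01010111

Answer: 01010111 (87)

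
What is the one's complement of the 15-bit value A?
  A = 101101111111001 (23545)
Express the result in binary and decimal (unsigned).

Flip each bit (0->1, 1->0):
  101101111111001
  010010000000110

Answer: 010010000000110 (9222)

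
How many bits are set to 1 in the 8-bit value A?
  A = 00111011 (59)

00111011
1-bits at positions (from bit 0 = LSB): 0, 1, 3, 4, 5
Count = 5

Answer: 5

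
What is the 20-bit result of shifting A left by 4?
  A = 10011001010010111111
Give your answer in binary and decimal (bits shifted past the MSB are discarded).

Shift left by 4: drop the top 4 bit(s), append 4 zero(s) on the right.
  10011001010010111111  ->  discard [1001], keep [1001010010111111], append 0000
= 10010100101111110000

Answer: 10010100101111110000 (609264)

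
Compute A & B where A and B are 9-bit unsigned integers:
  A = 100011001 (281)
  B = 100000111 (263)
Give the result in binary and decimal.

Apply & to each column (1 only where both bits are 1):
  100011001
& 100000111
-----------
  100000001

Answer: 100000001 (257)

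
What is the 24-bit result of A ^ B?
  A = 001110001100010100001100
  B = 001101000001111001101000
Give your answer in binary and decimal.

Apply ^ to each column (1 where bits differ):
  001110001100010100001100
^ 001101000001111001101000
--------------------------
  000011001101101101100100

Answer: 000011001101101101100100 (842596)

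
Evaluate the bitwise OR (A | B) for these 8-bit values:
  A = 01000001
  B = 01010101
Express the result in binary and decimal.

Apply | to each column (1 where either bit is 1):
  01000001
| 01010101
----------
  01010101

Answer: 01010101 (85)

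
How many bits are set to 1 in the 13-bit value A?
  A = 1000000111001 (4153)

1000000111001
1-bits at positions (from bit 0 = LSB): 0, 3, 4, 5, 12
Count = 5

Answer: 5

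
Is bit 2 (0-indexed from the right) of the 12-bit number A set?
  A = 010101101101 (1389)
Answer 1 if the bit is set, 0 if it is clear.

Bit 2 is the 3rd from the right.
  010101101101
           ^
That bit is 1.

Answer: 1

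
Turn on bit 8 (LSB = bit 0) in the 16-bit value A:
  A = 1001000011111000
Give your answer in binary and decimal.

Mask = 1 << 8 = 0000000100000000
Bit 8 of A is 0, so OR-ing with the mask flips it to 1.
  1001000011111000
| 0000000100000000
------------------
  1001000111111000

Answer: 1001000111111000 (37368)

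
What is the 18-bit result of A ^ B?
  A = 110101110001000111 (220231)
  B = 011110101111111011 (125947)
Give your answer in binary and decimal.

Apply ^ to each column (1 where bits differ):
  110101110001000111
^ 011110101111111011
--------------------
  101011011110111100

Answer: 101011011110111100 (178108)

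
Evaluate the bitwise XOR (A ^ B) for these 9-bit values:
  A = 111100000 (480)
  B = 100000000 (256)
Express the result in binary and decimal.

Apply ^ to each column (1 where bits differ):
  111100000
^ 100000000
-----------
  011100000

Answer: 011100000 (224)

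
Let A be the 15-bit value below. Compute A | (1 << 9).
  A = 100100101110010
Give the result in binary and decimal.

Mask = 1 << 9 = 000001000000000
Bit 9 of A is 0, so OR-ing with the mask flips it to 1.
  100100101110010
| 000001000000000
-----------------
  100101101110010

Answer: 100101101110010 (19314)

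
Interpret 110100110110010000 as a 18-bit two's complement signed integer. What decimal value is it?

MSB is 1, so the value is negative. Find the magnitude:
1. Invert bits:  001011001001101111
2. Add 1:        001011001001110000  = 45680
3. Apply sign:   -45680

Answer: -45680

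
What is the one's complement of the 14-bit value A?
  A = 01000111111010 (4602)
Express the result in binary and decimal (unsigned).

Flip each bit (0->1, 1->0):
  01000111111010
  10111000000101

Answer: 10111000000101 (11781)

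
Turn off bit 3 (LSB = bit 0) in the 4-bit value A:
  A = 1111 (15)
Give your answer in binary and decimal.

Mask = ~(1 << 3) = 0111
Bit 3 of A is 1, so AND-ing with the mask clears it to 0.
  1111
& 0111
------
  0111

Answer: 0111 (7)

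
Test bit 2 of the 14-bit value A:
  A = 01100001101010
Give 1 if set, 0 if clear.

Bit 2 is the 3rd from the right.
  01100001101010
             ^
That bit is 0.

Answer: 0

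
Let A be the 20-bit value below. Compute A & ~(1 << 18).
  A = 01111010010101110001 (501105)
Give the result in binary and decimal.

Mask = ~(1 << 18) = 10111111111111111111
Bit 18 of A is 1, so AND-ing with the mask clears it to 0.
  01111010010101110001
& 10111111111111111111
----------------------
  00111010010101110001

Answer: 00111010010101110001 (238961)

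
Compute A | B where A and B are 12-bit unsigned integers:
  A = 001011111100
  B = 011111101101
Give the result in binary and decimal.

Apply | to each column (1 where either bit is 1):
  001011111100
| 011111101101
--------------
  011111111101

Answer: 011111111101 (2045)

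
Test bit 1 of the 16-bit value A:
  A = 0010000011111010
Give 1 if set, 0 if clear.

Bit 1 is the 2nd from the right.
  0010000011111010
                ^
That bit is 1.

Answer: 1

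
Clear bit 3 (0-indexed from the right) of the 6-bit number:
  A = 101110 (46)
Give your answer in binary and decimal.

Mask = ~(1 << 3) = 110111
Bit 3 of A is 1, so AND-ing with the mask clears it to 0.
  101110
& 110111
--------
  100110

Answer: 100110 (38)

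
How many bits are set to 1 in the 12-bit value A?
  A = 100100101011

100100101011
1-bits at positions (from bit 0 = LSB): 0, 1, 3, 5, 8, 11
Count = 6

Answer: 6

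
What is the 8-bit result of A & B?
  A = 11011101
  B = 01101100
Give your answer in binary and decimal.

Apply & to each column (1 only where both bits are 1):
  11011101
& 01101100
----------
  01001100

Answer: 01001100 (76)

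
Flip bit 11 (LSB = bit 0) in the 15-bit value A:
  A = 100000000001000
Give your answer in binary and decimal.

Mask = 1 << 11 = 000100000000000
Bit 11 of A is 0; XOR with the mask flips it to 1.
  100000000001000
^ 000100000000000
-----------------
  100100000001000

Answer: 100100000001000 (18440)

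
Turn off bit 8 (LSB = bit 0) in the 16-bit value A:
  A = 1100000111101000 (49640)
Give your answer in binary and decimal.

Mask = ~(1 << 8) = 1111111011111111
Bit 8 of A is 1, so AND-ing with the mask clears it to 0.
  1100000111101000
& 1111111011111111
------------------
  1100000011101000

Answer: 1100000011101000 (49384)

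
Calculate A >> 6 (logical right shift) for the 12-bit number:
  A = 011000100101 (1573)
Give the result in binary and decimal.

Logical shift right by 6: drop the bottom 6 bit(s), prepend 6 zero(s) on the left.
  011000100101  ->  keep [011000], discard [100101], prepend 000000
= 000000011000

Answer: 000000011000 (24)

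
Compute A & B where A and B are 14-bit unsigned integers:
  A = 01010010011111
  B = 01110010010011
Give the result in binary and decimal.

Apply & to each column (1 only where both bits are 1):
  01010010011111
& 01110010010011
----------------
  01010010010011

Answer: 01010010010011 (5267)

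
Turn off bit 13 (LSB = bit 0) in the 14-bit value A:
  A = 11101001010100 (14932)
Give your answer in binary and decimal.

Mask = ~(1 << 13) = 01111111111111
Bit 13 of A is 1, so AND-ing with the mask clears it to 0.
  11101001010100
& 01111111111111
----------------
  01101001010100

Answer: 01101001010100 (6740)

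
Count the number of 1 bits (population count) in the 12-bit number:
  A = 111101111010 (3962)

111101111010
1-bits at positions (from bit 0 = LSB): 1, 3, 4, 5, 6, 8, 9, 10, 11
Count = 9

Answer: 9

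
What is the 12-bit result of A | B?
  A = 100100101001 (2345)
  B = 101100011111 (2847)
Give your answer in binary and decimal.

Apply | to each column (1 where either bit is 1):
  100100101001
| 101100011111
--------------
  101100111111

Answer: 101100111111 (2879)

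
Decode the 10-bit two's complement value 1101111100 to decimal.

MSB is 1, so the value is negative. Find the magnitude:
1. Invert bits:  0010000011
2. Add 1:        0010000100  = 132
3. Apply sign:   -132

Answer: -132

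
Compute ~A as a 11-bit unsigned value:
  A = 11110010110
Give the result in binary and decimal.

Flip each bit (0->1, 1->0):
  11110010110
  00001101001

Answer: 00001101001 (105)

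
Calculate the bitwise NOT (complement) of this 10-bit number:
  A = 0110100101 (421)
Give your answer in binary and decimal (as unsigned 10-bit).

Flip each bit (0->1, 1->0):
  0110100101
  1001011010

Answer: 1001011010 (602)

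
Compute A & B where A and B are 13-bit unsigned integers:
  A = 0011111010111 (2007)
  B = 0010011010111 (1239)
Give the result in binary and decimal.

Apply & to each column (1 only where both bits are 1):
  0011111010111
& 0010011010111
---------------
  0010011010111

Answer: 0010011010111 (1239)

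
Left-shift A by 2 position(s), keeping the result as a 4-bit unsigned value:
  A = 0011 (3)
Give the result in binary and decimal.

Shift left by 2: drop the top 2 bit(s), append 2 zero(s) on the right.
  0011  ->  discard [00], keep [11], append 00
= 1100

Answer: 1100 (12)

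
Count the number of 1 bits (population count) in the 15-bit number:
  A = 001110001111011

001110001111011
1-bits at positions (from bit 0 = LSB): 0, 1, 3, 4, 5, 6, 10, 11, 12
Count = 9

Answer: 9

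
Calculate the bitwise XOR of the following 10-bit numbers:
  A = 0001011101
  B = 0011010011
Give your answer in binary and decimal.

Apply ^ to each column (1 where bits differ):
  0001011101
^ 0011010011
------------
  0010001110

Answer: 0010001110 (142)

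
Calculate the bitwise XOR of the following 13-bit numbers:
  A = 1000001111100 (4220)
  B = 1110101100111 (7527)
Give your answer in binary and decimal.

Apply ^ to each column (1 where bits differ):
  1000001111100
^ 1110101100111
---------------
  0110100011011

Answer: 0110100011011 (3355)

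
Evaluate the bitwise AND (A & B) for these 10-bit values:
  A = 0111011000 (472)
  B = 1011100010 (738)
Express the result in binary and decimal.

Apply & to each column (1 only where both bits are 1):
  0111011000
& 1011100010
------------
  0011000000

Answer: 0011000000 (192)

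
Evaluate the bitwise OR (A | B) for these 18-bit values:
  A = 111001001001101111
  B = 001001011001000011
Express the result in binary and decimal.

Apply | to each column (1 where either bit is 1):
  111001001001101111
| 001001011001000011
--------------------
  111001011001101111

Answer: 111001011001101111 (235119)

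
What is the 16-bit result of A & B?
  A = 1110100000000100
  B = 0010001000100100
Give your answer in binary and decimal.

Apply & to each column (1 only where both bits are 1):
  1110100000000100
& 0010001000100100
------------------
  0010000000000100

Answer: 0010000000000100 (8196)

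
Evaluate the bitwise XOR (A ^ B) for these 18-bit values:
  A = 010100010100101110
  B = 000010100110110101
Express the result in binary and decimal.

Apply ^ to each column (1 where bits differ):
  010100010100101110
^ 000010100110110101
--------------------
  010110110010011011

Answer: 010110110010011011 (93339)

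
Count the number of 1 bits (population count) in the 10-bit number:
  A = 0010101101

0010101101
1-bits at positions (from bit 0 = LSB): 0, 2, 3, 5, 7
Count = 5

Answer: 5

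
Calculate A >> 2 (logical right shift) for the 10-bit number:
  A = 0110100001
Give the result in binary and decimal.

Logical shift right by 2: drop the bottom 2 bit(s), prepend 2 zero(s) on the left.
  0110100001  ->  keep [01101000], discard [01], prepend 00
= 0001101000

Answer: 0001101000 (104)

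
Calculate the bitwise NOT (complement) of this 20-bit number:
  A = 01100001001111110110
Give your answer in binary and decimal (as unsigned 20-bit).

Flip each bit (0->1, 1->0):
  01100001001111110110
  10011110110000001001

Answer: 10011110110000001001 (650249)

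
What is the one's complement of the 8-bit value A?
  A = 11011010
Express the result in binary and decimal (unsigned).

Flip each bit (0->1, 1->0):
  11011010
  00100101

Answer: 00100101 (37)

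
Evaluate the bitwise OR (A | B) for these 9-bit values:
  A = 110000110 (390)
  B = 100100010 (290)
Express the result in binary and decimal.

Apply | to each column (1 where either bit is 1):
  110000110
| 100100010
-----------
  110100110

Answer: 110100110 (422)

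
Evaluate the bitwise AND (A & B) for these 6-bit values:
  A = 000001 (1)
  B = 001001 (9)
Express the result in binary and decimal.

Apply & to each column (1 only where both bits are 1):
  000001
& 001001
--------
  000001

Answer: 000001 (1)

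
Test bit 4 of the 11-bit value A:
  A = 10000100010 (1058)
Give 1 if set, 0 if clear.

Bit 4 is the 5th from the right.
  10000100010
        ^
That bit is 0.

Answer: 0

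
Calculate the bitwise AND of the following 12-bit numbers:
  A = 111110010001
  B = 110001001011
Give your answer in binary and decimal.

Apply & to each column (1 only where both bits are 1):
  111110010001
& 110001001011
--------------
  110000000001

Answer: 110000000001 (3073)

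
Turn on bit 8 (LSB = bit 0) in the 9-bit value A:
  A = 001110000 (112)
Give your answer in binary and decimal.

Mask = 1 << 8 = 100000000
Bit 8 of A is 0, so OR-ing with the mask flips it to 1.
  001110000
| 100000000
-----------
  101110000

Answer: 101110000 (368)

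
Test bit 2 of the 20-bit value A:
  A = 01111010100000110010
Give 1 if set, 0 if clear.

Bit 2 is the 3rd from the right.
  01111010100000110010
                   ^
That bit is 0.

Answer: 0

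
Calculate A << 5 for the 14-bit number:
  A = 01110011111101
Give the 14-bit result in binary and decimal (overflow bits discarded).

Shift left by 5: drop the top 5 bit(s), append 5 zero(s) on the right.
  01110011111101  ->  discard [01110], keep [011111101], append 00000
= 01111110100000

Answer: 01111110100000 (8096)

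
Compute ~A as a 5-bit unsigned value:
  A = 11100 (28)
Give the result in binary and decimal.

Flip each bit (0->1, 1->0):
  11100
  00011

Answer: 00011 (3)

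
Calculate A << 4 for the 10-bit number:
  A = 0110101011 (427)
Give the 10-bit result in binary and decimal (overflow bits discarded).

Shift left by 4: drop the top 4 bit(s), append 4 zero(s) on the right.
  0110101011  ->  discard [0110], keep [101011], append 0000
= 1010110000

Answer: 1010110000 (688)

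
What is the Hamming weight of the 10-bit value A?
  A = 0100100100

0100100100
1-bits at positions (from bit 0 = LSB): 2, 5, 8
Count = 3

Answer: 3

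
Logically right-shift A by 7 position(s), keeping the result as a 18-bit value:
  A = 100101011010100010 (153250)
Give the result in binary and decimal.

Logical shift right by 7: drop the bottom 7 bit(s), prepend 7 zero(s) on the left.
  100101011010100010  ->  keep [10010101101], discard [0100010], prepend 0000000
= 000000010010101101

Answer: 000000010010101101 (1197)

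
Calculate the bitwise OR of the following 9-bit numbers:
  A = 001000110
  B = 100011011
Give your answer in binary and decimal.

Apply | to each column (1 where either bit is 1):
  001000110
| 100011011
-----------
  101011111

Answer: 101011111 (351)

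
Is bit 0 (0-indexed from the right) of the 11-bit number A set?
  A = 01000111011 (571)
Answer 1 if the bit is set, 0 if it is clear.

Bit 0 is the 1st from the right.
  01000111011
            ^
That bit is 1.

Answer: 1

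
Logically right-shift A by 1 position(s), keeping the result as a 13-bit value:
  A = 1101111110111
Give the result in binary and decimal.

Logical shift right by 1: drop the bottom 1 bit(s), prepend 1 zero(s) on the left.
  1101111110111  ->  keep [110111111011], discard [1], prepend 0
= 0110111111011

Answer: 0110111111011 (3579)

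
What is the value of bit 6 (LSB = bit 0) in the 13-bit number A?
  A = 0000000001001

Bit 6 is the 7th from the right.
  0000000001001
        ^
That bit is 0.

Answer: 0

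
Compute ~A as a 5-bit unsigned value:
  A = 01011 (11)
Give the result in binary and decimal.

Flip each bit (0->1, 1->0):
  01011
  10100

Answer: 10100 (20)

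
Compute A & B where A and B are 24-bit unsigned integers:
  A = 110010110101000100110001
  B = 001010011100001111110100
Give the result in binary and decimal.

Apply & to each column (1 only where both bits are 1):
  110010110101000100110001
& 001010011100001111110100
--------------------------
  000010010100000100110000

Answer: 000010010100000100110000 (606512)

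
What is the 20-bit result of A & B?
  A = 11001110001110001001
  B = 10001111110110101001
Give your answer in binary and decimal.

Apply & to each column (1 only where both bits are 1):
  11001110001110001001
& 10001111110110101001
----------------------
  10001110000110001001

Answer: 10001110000110001001 (582025)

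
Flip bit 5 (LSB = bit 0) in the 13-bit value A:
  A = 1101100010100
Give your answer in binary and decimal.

Mask = 1 << 5 = 0000000100000
Bit 5 of A is 0; XOR with the mask flips it to 1.
  1101100010100
^ 0000000100000
---------------
  1101100110100

Answer: 1101100110100 (6964)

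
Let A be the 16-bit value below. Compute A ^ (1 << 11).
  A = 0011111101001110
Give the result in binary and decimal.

Mask = 1 << 11 = 0000100000000000
Bit 11 of A is 1; XOR with the mask flips it to 0.
  0011111101001110
^ 0000100000000000
------------------
  0011011101001110

Answer: 0011011101001110 (14158)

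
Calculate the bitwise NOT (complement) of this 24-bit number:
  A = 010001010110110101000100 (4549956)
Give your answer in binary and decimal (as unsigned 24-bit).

Flip each bit (0->1, 1->0):
  010001010110110101000100
  101110101001001010111011

Answer: 101110101001001010111011 (12227259)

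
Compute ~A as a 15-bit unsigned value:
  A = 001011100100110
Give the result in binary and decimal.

Flip each bit (0->1, 1->0):
  001011100100110
  110100011011001

Answer: 110100011011001 (26841)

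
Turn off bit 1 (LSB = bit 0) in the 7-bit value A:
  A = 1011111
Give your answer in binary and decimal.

Mask = ~(1 << 1) = 1111101
Bit 1 of A is 1, so AND-ing with the mask clears it to 0.
  1011111
& 1111101
---------
  1011101

Answer: 1011101 (93)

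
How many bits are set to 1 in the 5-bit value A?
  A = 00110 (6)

00110
1-bits at positions (from bit 0 = LSB): 1, 2
Count = 2

Answer: 2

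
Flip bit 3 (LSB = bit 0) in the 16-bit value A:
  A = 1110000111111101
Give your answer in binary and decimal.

Mask = 1 << 3 = 0000000000001000
Bit 3 of A is 1; XOR with the mask flips it to 0.
  1110000111111101
^ 0000000000001000
------------------
  1110000111110101

Answer: 1110000111110101 (57845)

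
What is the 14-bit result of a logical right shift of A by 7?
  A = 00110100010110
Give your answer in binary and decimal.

Logical shift right by 7: drop the bottom 7 bit(s), prepend 7 zero(s) on the left.
  00110100010110  ->  keep [0011010], discard [0010110], prepend 0000000
= 00000000011010

Answer: 00000000011010 (26)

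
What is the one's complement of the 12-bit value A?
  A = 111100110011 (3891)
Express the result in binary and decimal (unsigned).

Flip each bit (0->1, 1->0):
  111100110011
  000011001100

Answer: 000011001100 (204)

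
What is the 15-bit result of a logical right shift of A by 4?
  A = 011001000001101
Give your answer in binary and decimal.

Logical shift right by 4: drop the bottom 4 bit(s), prepend 4 zero(s) on the left.
  011001000001101  ->  keep [01100100000], discard [1101], prepend 0000
= 000001100100000

Answer: 000001100100000 (800)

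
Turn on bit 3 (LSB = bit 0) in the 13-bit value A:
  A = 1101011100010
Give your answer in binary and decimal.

Mask = 1 << 3 = 0000000001000
Bit 3 of A is 0, so OR-ing with the mask flips it to 1.
  1101011100010
| 0000000001000
---------------
  1101011101010

Answer: 1101011101010 (6890)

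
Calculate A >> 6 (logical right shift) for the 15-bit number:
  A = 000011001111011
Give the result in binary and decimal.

Logical shift right by 6: drop the bottom 6 bit(s), prepend 6 zero(s) on the left.
  000011001111011  ->  keep [000011001], discard [111011], prepend 000000
= 000000000011001

Answer: 000000000011001 (25)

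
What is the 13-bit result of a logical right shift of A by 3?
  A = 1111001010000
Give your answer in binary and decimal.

Logical shift right by 3: drop the bottom 3 bit(s), prepend 3 zero(s) on the left.
  1111001010000  ->  keep [1111001010], discard [000], prepend 000
= 0001111001010

Answer: 0001111001010 (970)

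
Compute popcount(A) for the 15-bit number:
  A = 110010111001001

110010111001001
1-bits at positions (from bit 0 = LSB): 0, 3, 6, 7, 8, 10, 13, 14
Count = 8

Answer: 8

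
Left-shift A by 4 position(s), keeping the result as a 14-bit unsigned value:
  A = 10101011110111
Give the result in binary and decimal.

Shift left by 4: drop the top 4 bit(s), append 4 zero(s) on the right.
  10101011110111  ->  discard [1010], keep [1011110111], append 0000
= 10111101110000

Answer: 10111101110000 (12144)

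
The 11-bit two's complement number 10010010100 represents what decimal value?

MSB is 1, so the value is negative. Find the magnitude:
1. Invert bits:  01101101011
2. Add 1:        01101101100  = 876
3. Apply sign:   -876

Answer: -876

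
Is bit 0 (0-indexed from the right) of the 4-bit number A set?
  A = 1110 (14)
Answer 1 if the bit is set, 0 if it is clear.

Bit 0 is the 1st from the right.
  1110
     ^
That bit is 0.

Answer: 0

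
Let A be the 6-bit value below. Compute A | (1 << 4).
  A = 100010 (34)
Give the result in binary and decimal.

Mask = 1 << 4 = 010000
Bit 4 of A is 0, so OR-ing with the mask flips it to 1.
  100010
| 010000
--------
  110010

Answer: 110010 (50)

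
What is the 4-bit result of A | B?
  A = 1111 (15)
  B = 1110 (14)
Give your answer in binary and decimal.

Apply | to each column (1 where either bit is 1):
  1111
| 1110
------
  1111

Answer: 1111 (15)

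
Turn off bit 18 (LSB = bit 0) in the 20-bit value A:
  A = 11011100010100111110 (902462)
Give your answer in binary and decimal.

Mask = ~(1 << 18) = 10111111111111111111
Bit 18 of A is 1, so AND-ing with the mask clears it to 0.
  11011100010100111110
& 10111111111111111111
----------------------
  10011100010100111110

Answer: 10011100010100111110 (640318)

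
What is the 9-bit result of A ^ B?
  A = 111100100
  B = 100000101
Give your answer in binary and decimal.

Apply ^ to each column (1 where bits differ):
  111100100
^ 100000101
-----------
  011100001

Answer: 011100001 (225)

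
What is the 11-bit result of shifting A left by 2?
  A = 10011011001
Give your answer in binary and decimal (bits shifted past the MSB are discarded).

Shift left by 2: drop the top 2 bit(s), append 2 zero(s) on the right.
  10011011001  ->  discard [10], keep [011011001], append 00
= 01101100100

Answer: 01101100100 (868)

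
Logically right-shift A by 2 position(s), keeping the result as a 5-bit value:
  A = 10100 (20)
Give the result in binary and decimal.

Logical shift right by 2: drop the bottom 2 bit(s), prepend 2 zero(s) on the left.
  10100  ->  keep [101], discard [00], prepend 00
= 00101

Answer: 00101 (5)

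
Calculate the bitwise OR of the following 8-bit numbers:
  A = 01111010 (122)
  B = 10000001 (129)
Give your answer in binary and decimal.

Apply | to each column (1 where either bit is 1):
  01111010
| 10000001
----------
  11111011

Answer: 11111011 (251)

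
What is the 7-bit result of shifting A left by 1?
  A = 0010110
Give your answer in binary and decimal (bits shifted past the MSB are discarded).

Shift left by 1: drop the top 1 bit(s), append 1 zero(s) on the right.
  0010110  ->  discard [0], keep [010110], append 0
= 0101100

Answer: 0101100 (44)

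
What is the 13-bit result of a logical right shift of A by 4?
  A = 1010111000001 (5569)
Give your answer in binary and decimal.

Logical shift right by 4: drop the bottom 4 bit(s), prepend 4 zero(s) on the left.
  1010111000001  ->  keep [101011100], discard [0001], prepend 0000
= 0000101011100

Answer: 0000101011100 (348)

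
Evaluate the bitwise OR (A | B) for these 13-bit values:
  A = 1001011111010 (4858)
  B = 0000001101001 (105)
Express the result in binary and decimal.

Apply | to each column (1 where either bit is 1):
  1001011111010
| 0000001101001
---------------
  1001011111011

Answer: 1001011111011 (4859)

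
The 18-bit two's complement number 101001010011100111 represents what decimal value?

MSB is 1, so the value is negative. Find the magnitude:
1. Invert bits:  010110101100011000
2. Add 1:        010110101100011001  = 92953
3. Apply sign:   -92953

Answer: -92953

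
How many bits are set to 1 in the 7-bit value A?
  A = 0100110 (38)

0100110
1-bits at positions (from bit 0 = LSB): 1, 2, 5
Count = 3

Answer: 3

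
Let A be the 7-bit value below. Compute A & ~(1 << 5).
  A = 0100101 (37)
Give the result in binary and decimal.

Mask = ~(1 << 5) = 1011111
Bit 5 of A is 1, so AND-ing with the mask clears it to 0.
  0100101
& 1011111
---------
  0000101

Answer: 0000101 (5)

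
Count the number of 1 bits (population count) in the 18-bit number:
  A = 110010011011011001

110010011011011001
1-bits at positions (from bit 0 = LSB): 0, 3, 4, 6, 7, 9, 10, 13, 16, 17
Count = 10

Answer: 10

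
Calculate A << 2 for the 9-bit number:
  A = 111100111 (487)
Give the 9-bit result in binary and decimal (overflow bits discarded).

Shift left by 2: drop the top 2 bit(s), append 2 zero(s) on the right.
  111100111  ->  discard [11], keep [1100111], append 00
= 110011100

Answer: 110011100 (412)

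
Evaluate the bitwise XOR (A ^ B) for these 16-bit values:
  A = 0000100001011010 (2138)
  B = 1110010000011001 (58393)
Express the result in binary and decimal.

Apply ^ to each column (1 where bits differ):
  0000100001011010
^ 1110010000011001
------------------
  1110110001000011

Answer: 1110110001000011 (60483)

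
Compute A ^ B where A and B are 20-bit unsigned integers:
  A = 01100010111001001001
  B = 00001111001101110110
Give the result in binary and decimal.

Apply ^ to each column (1 where bits differ):
  01100010111001001001
^ 00001111001101110110
----------------------
  01101101110100111111

Answer: 01101101110100111111 (449855)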